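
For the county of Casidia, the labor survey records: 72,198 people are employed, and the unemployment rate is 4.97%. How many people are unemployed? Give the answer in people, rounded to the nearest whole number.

About 3,776 are unemployed.

Let U be the number unemployed. The labor force is E + U, and U/(E+U) = 0.0497.
So U = 0.0497 × 72,198 / (1 − 0.0497) = 3588.24 / 0.9503 ≈ 3,776.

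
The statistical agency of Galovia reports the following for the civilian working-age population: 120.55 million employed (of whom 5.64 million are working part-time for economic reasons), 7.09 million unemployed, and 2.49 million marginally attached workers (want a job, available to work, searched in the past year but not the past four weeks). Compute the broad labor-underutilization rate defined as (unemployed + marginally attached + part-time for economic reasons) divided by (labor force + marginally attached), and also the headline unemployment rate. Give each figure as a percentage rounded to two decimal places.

Labor force = 120.55 + 7.09 = 127.64 million.
Numerator = 7.09 + 2.49 + 5.64 = 15.22 million.
Denominator = 127.64 + 2.49 = 130.13 million.
Broad rate = 15.22 / 130.13 = 11.70%.
Headline unemployment rate = 7.09 / 127.64 = 5.55%.

Broad underutilization rate ≈ 11.70%; headline unemployment rate ≈ 5.55%.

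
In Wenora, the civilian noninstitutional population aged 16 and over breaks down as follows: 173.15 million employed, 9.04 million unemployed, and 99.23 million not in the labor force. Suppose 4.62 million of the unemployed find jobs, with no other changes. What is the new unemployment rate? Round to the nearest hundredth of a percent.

Initially, labor force = 173.15 + 9.04 = 182.19 million, so u = 9.04/182.19 = 4.96%.
After the change, unemployed falls and employed rises by 4.62; labor force unchanged → E = 177.77, U = 4.42, labor force = 182.19 million.
New unemployment rate = 4.42 / 182.19 = 2.43%.

New unemployment rate ≈ 2.43%.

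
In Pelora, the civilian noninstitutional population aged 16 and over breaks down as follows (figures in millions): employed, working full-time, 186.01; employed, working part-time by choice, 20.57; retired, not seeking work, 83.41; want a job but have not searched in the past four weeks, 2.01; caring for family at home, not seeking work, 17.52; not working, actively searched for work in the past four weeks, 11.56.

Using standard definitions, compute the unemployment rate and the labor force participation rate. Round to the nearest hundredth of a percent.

Employed = 186.01 + 20.57 = 206.58 million.
Unemployed = 11.56 million.
Labor force = 206.58 + 11.56 = 218.14 million.
Not in labor force = 83.41 + 2.01 + 17.52 = 102.94 million (those not working and not actively searching are outside the labor force — including those who want a job but have given up searching).
Civilian working-age population = 218.14 + 102.94 = 321.08 million.
Unemployment rate = 11.56 / 218.14 = 5.30%.
Labor force participation rate = 218.14 / 321.08 = 67.94%.

Unemployment rate ≈ 5.30%; labor force participation rate ≈ 67.94%.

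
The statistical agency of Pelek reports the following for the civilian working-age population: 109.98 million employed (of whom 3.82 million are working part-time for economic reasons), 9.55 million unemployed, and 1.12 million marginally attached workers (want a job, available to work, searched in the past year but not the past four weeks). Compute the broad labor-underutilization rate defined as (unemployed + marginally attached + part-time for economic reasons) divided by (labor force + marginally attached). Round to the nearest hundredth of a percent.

Labor force = 109.98 + 9.55 = 119.53 million.
Numerator = 9.55 + 1.12 + 3.82 = 14.49 million.
Denominator = 119.53 + 1.12 = 120.65 million.
Broad rate = 14.49 / 120.65 = 12.01%.

Broad underutilization rate ≈ 12.01%.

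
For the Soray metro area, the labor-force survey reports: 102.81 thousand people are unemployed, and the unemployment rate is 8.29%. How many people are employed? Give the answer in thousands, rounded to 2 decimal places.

Labor force = U / u = 102.81 / 0.0829 ≈ 1,240.17 thousand.
Employed = labor force − unemployed = 1,240.17 − 102.81 = 1,137.36 thousand.

About 1,137.36 thousand are employed.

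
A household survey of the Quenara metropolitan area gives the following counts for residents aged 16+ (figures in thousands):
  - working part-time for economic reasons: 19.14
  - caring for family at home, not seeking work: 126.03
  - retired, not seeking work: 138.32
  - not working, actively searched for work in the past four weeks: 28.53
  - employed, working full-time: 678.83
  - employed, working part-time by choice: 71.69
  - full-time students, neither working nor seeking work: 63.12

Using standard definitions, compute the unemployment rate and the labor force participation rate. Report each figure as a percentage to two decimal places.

Employed = 19.14 + 678.83 + 71.69 = 769.66 thousand (anyone who worked, including part-time for economic reasons, counts as employed).
Unemployed = 28.53 thousand.
Labor force = 769.66 + 28.53 = 798.19 thousand.
Not in labor force = 126.03 + 138.32 + 63.12 = 327.47 thousand (those not working and not actively searching are outside the labor force).
Civilian working-age population = 798.19 + 327.47 = 1,125.66 thousand.
Unemployment rate = 28.53 / 798.19 = 3.57%.
Labor force participation rate = 798.19 / 1,125.66 = 70.91%.

Unemployment rate ≈ 3.57%; labor force participation rate ≈ 70.91%.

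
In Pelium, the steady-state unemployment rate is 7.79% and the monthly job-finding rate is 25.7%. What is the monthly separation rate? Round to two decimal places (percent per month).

Separation rate ≈ 2.17% per month.

From u* = s/(s+f): s = u·f/(1−u).
s = 0.0779 × 25.7 / (1 − 0.0779) = 2.0020 / 0.9221 ≈ 2.17% per month.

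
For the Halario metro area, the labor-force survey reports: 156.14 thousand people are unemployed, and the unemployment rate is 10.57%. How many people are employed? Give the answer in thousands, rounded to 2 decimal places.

About 1,321.06 thousand are employed.

Labor force = U / u = 156.14 / 0.1057 ≈ 1,477.20 thousand.
Employed = labor force − unemployed = 1,477.20 − 156.14 = 1,321.06 thousand.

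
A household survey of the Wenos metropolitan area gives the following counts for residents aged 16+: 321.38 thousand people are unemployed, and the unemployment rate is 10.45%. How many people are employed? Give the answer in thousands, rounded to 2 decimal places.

About 2,754.03 thousand are employed.

Labor force = U / u = 321.38 / 0.1045 ≈ 3,075.41 thousand.
Employed = labor force − unemployed = 3,075.41 − 321.38 = 2,754.03 thousand.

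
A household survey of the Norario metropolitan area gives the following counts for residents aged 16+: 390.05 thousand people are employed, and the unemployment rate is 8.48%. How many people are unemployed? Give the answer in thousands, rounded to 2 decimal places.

About 36.14 thousand are unemployed.

Let U be the number unemployed. The labor force is E + U, and U/(E+U) = 0.0848.
So U = 0.0848 × 390.05 / (1 − 0.0848) = 33.0762 / 0.9152 ≈ 36.14 thousand.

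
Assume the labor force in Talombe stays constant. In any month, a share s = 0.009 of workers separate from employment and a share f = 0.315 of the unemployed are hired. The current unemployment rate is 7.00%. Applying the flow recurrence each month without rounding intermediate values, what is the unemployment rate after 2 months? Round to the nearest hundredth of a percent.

Unemployment rate after two months ≈ 4.71%.

With a fixed labor force, u_{t+1} = u_t + s·(1−u_t) − f·u_t = u_t·(1−s−f) + s.
Here 1−s−f = 0.676 and s = 0.009.
u_1 = 0.070000 × 0.676 + 0.009 = 0.056320.
u_2 = 0.056320 × 0.676 + 0.009 = 0.047072.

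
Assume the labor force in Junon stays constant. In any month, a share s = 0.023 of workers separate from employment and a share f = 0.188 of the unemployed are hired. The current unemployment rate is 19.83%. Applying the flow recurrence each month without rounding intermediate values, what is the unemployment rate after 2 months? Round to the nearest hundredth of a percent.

With a fixed labor force, u_{t+1} = u_t + s·(1−u_t) − f·u_t = u_t·(1−s−f) + s.
Here 1−s−f = 0.789 and s = 0.023.
u_1 = 0.198300 × 0.789 + 0.023 = 0.179459.
u_2 = 0.179459 × 0.789 + 0.023 = 0.164593.

Unemployment rate after two months ≈ 16.46%.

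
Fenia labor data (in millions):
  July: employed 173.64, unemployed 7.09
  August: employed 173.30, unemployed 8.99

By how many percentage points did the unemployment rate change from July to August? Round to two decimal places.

July: labor force = 173.64 + 7.09 = 180.73; u = 7.09/180.73 = 3.92%.
August: labor force = 173.30 + 8.99 = 182.29; u = 8.99/182.29 = 4.93%.
Change = 4.93% − 3.92% = +1.01 pp.

The unemployment rate changed by +1.01 percentage points.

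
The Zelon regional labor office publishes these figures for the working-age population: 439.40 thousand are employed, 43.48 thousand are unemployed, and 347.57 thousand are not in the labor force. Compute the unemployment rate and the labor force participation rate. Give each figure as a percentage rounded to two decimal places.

Unemployment rate ≈ 9.00%; labor force participation rate ≈ 58.15%.

Labor force = employed + unemployed = 439.40 + 43.48 = 482.88 thousand.
Working-age population = 482.88 + 347.57 = 830.45 thousand.
Unemployment rate = 43.48 / 482.88 = 9.00%.
Labor force participation rate = 482.88 / 830.45 = 58.15%.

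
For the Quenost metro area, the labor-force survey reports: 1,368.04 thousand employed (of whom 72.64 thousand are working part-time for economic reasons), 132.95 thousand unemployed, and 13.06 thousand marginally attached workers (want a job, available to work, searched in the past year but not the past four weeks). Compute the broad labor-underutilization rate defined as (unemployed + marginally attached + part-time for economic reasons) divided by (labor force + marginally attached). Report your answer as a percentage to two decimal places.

Broad underutilization rate ≈ 14.44%.

Labor force = 1,368.04 + 132.95 = 1,500.99 thousand.
Numerator = 132.95 + 13.06 + 72.64 = 218.65 thousand.
Denominator = 1,500.99 + 13.06 = 1,514.05 thousand.
Broad rate = 218.65 / 1,514.05 = 14.44%.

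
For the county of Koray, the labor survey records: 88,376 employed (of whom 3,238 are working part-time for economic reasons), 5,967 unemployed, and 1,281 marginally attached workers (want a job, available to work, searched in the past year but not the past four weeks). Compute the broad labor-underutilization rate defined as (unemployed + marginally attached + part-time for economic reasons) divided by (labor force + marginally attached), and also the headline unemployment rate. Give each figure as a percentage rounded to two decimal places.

Broad underutilization rate ≈ 10.97%; headline unemployment rate ≈ 6.32%.

Labor force = 88,376 + 5,967 = 94,343.
Numerator = 5,967 + 1,281 + 3,238 = 10,486.
Denominator = 94,343 + 1,281 = 95,624.
Broad rate = 10,486 / 95,624 = 10.97%.
Headline unemployment rate = 5,967 / 94,343 = 6.32%.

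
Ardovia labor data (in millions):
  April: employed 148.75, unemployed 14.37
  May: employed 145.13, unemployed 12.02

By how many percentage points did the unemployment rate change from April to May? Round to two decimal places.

The unemployment rate changed by −1.16 percentage points.

April: labor force = 148.75 + 14.37 = 163.12; u = 14.37/163.12 = 8.81%.
May: labor force = 145.13 + 12.02 = 157.15; u = 12.02/157.15 = 7.65%.
Change = 7.65% − 8.81% = −1.16 pp.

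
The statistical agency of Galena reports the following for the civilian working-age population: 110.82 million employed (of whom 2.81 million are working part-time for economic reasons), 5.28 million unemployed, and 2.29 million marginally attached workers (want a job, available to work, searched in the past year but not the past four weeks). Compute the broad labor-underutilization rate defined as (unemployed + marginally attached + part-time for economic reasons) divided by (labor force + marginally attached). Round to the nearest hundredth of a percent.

Labor force = 110.82 + 5.28 = 116.10 million.
Numerator = 5.28 + 2.29 + 2.81 = 10.38 million.
Denominator = 116.10 + 2.29 = 118.39 million.
Broad rate = 10.38 / 118.39 = 8.77%.

Broad underutilization rate ≈ 8.77%.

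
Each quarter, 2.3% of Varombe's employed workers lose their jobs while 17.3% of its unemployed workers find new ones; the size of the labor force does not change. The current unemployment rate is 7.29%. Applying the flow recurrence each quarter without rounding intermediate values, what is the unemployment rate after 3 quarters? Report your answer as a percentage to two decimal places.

Unemployment rate after three quarters ≈ 9.42%.

With a fixed labor force, u_{t+1} = u_t + s·(1−u_t) − f·u_t = u_t·(1−s−f) + s.
Here 1−s−f = 0.804 and s = 0.023.
u_1 = 0.072900 × 0.804 + 0.023 = 0.081612.
u_2 = 0.081612 × 0.804 + 0.023 = 0.088616.
u_3 = 0.088616 × 0.804 + 0.023 = 0.094247.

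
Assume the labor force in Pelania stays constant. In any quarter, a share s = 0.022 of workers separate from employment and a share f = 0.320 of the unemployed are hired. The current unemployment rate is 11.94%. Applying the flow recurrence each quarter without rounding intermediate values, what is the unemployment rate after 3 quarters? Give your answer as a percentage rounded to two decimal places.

Unemployment rate after three quarters ≈ 8.00%.

With a fixed labor force, u_{t+1} = u_t + s·(1−u_t) − f·u_t = u_t·(1−s−f) + s.
Here 1−s−f = 0.658 and s = 0.022.
u_1 = 0.119400 × 0.658 + 0.022 = 0.100565.
u_2 = 0.100565 × 0.658 + 0.022 = 0.088172.
u_3 = 0.088172 × 0.658 + 0.022 = 0.080017.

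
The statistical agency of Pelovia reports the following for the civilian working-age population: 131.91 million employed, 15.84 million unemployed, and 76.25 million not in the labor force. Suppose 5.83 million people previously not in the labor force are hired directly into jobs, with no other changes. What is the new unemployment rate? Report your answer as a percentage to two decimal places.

Initially, labor force = 131.91 + 15.84 = 147.75 million, so u = 15.84/147.75 = 10.72%.
After the change, employed and labor force both rise by 5.83; unemployed unchanged → E = 137.74, U = 15.84, labor force = 153.58 million.
New unemployment rate = 15.84 / 153.58 = 10.31%.

New unemployment rate ≈ 10.31%.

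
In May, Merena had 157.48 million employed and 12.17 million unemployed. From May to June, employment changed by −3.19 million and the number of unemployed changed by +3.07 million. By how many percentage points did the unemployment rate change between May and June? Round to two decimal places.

May: labor force = 157.48 + 12.17 = 169.65; u = 12.17/169.65 = 7.17%.
June: labor force = 154.29 + 15.24 = 169.53; u = 15.24/169.53 = 8.99%.
Change = 8.99% − 7.17% = +1.82 pp.

The unemployment rate changed by +1.82 percentage points.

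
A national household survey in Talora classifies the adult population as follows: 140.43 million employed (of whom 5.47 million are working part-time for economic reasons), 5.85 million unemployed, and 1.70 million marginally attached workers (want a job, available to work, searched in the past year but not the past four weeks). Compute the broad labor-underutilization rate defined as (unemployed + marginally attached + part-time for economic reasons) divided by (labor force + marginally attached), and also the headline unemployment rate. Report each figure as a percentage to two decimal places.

Labor force = 140.43 + 5.85 = 146.28 million.
Numerator = 5.85 + 1.70 + 5.47 = 13.02 million.
Denominator = 146.28 + 1.70 = 147.98 million.
Broad rate = 13.02 / 147.98 = 8.80%.
Headline unemployment rate = 5.85 / 146.28 = 4.00%.

Broad underutilization rate ≈ 8.80%; headline unemployment rate ≈ 4.00%.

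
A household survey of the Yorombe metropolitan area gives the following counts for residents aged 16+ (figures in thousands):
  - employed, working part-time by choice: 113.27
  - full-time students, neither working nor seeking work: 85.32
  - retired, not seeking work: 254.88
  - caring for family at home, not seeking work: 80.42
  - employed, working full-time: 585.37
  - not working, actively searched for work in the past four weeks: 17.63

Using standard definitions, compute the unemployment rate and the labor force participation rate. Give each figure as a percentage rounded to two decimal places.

Unemployment rate ≈ 2.46%; labor force participation rate ≈ 63.00%.

Employed = 113.27 + 585.37 = 698.64 thousand.
Unemployed = 17.63 thousand.
Labor force = 698.64 + 17.63 = 716.27 thousand.
Not in labor force = 85.32 + 254.88 + 80.42 = 420.62 thousand (those not working and not actively searching are outside the labor force).
Civilian working-age population = 716.27 + 420.62 = 1,136.89 thousand.
Unemployment rate = 17.63 / 716.27 = 2.46%.
Labor force participation rate = 716.27 / 1,136.89 = 63.00%.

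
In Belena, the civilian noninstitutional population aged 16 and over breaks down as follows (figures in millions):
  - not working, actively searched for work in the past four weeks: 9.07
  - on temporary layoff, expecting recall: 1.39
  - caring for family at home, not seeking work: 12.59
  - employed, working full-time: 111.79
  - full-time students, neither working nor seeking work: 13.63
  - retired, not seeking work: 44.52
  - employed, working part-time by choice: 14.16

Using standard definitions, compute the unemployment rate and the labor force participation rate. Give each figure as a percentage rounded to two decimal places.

Employed = 111.79 + 14.16 = 125.95 million.
Unemployed = 9.07 + 1.39 = 10.46 million (jobless and actively searching, or on temporary layoff).
Labor force = 125.95 + 10.46 = 136.41 million.
Not in labor force = 12.59 + 13.63 + 44.52 = 70.74 million (those not working and not actively searching are outside the labor force).
Civilian working-age population = 136.41 + 70.74 = 207.15 million.
Unemployment rate = 10.46 / 136.41 = 7.67%.
Labor force participation rate = 136.41 / 207.15 = 65.85%.

Unemployment rate ≈ 7.67%; labor force participation rate ≈ 65.85%.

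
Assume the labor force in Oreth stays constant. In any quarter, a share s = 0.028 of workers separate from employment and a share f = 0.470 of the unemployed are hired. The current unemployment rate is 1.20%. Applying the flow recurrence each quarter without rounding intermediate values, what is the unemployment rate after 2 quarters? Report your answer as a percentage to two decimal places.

Unemployment rate after two quarters ≈ 4.51%.

With a fixed labor force, u_{t+1} = u_t + s·(1−u_t) − f·u_t = u_t·(1−s−f) + s.
Here 1−s−f = 0.502 and s = 0.028.
u_1 = 0.012000 × 0.502 + 0.028 = 0.034024.
u_2 = 0.034024 × 0.502 + 0.028 = 0.045080.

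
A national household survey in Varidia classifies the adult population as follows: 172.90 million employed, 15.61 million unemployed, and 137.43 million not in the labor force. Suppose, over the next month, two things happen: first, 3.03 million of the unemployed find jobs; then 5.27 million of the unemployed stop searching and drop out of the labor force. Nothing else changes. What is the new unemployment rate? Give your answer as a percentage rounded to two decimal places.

Initially, labor force = 172.90 + 15.61 = 188.51 million, so u = 15.61/188.51 = 8.28%.
After the first change, unemployed falls and employed rises by 3.03; labor force unchanged → E = 175.93, U = 12.58, labor force = 188.51 million.
After the second change, unemployed and labor force both fall by 5.27 → E = 175.93, U = 7.31, labor force = 183.24 million.
New unemployment rate = 7.31 / 183.24 = 3.99%.

New unemployment rate ≈ 3.99%.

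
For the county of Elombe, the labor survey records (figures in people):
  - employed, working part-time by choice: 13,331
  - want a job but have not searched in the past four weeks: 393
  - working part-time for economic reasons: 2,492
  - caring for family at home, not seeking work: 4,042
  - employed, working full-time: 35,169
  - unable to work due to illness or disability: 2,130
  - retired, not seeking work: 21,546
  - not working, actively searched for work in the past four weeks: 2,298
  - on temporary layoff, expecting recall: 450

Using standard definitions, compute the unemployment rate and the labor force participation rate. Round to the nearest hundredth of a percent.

Employed = 13,331 + 2,492 + 35,169 = 50,992 (anyone who worked, including part-time for economic reasons, counts as employed).
Unemployed = 2,298 + 450 = 2,748 (jobless and actively searching, or on temporary layoff).
Labor force = 50,992 + 2,748 = 53,740.
Not in labor force = 393 + 4,042 + 2,130 + 21,546 = 28,111 (those not working and not actively searching are outside the labor force — including those who want a job but have given up searching).
Civilian working-age population = 53,740 + 28,111 = 81,851.
Unemployment rate = 2,748 / 53,740 = 5.11%.
Labor force participation rate = 53,740 / 81,851 = 65.66%.

Unemployment rate ≈ 5.11%; labor force participation rate ≈ 65.66%.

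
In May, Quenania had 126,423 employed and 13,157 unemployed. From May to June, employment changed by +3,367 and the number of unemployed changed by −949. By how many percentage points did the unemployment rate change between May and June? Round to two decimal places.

The unemployment rate changed by −0.83 percentage points.

May: labor force = 126,423 + 13,157 = 139,580; u = 13,157/139,580 = 9.43%.
June: labor force = 129,790 + 12,208 = 141,998; u = 12,208/141,998 = 8.60%.
Change = 8.60% − 9.43% = −0.83 pp.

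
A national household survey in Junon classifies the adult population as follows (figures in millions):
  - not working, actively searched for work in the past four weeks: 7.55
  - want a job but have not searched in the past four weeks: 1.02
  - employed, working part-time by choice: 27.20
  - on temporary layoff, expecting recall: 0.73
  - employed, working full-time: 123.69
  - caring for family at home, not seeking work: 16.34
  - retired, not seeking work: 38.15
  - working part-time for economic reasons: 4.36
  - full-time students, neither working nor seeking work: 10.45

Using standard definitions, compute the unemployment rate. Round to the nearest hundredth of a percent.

Unemployment rate ≈ 5.06%.

Employed = 27.20 + 123.69 + 4.36 = 155.25 million (anyone who worked, including part-time for economic reasons, counts as employed).
Unemployed = 7.55 + 0.73 = 8.28 million (jobless and actively searching, or on temporary layoff).
Labor force = 155.25 + 8.28 = 163.53 million.
Unemployment rate = 8.28 / 163.53 = 5.06%.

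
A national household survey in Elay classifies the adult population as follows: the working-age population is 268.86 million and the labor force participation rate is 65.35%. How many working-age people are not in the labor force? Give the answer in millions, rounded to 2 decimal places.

About 93.16 million are not in the labor force.

Share not in the labor force = 1 − 0.6535 = 0.3465.
Not in labor force = 0.3465 × 268.86 ≈ 93.16 million.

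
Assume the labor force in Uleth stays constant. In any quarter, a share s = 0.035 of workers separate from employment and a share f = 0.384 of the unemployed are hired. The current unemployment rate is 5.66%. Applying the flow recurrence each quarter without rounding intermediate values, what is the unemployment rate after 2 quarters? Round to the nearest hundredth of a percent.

With a fixed labor force, u_{t+1} = u_t + s·(1−u_t) − f·u_t = u_t·(1−s−f) + s.
Here 1−s−f = 0.581 and s = 0.035.
u_1 = 0.056600 × 0.581 + 0.035 = 0.067885.
u_2 = 0.067885 × 0.581 + 0.035 = 0.074441.

Unemployment rate after two quarters ≈ 7.44%.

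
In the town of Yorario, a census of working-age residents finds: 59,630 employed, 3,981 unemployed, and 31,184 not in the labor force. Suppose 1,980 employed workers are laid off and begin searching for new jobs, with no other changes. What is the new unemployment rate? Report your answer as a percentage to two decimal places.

Initially, labor force = 59,630 + 3,981 = 63,611, so u = 3,981/63,611 = 6.26%.
After the change, employed falls and unemployed rises by 1,980; labor force unchanged → E = 57,650, U = 5,961, labor force = 63,611.
New unemployment rate = 5,961 / 63,611 = 9.37%.

New unemployment rate ≈ 9.37%.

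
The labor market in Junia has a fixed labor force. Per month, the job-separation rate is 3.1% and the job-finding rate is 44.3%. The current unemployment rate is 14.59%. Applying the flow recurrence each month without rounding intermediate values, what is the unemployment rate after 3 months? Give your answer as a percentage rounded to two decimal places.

Unemployment rate after three months ≈ 7.71%.

With a fixed labor force, u_{t+1} = u_t + s·(1−u_t) − f·u_t = u_t·(1−s−f) + s.
Here 1−s−f = 0.526 and s = 0.031.
u_1 = 0.145900 × 0.526 + 0.031 = 0.107743.
u_2 = 0.107743 × 0.526 + 0.031 = 0.087673.
u_3 = 0.087673 × 0.526 + 0.031 = 0.077116.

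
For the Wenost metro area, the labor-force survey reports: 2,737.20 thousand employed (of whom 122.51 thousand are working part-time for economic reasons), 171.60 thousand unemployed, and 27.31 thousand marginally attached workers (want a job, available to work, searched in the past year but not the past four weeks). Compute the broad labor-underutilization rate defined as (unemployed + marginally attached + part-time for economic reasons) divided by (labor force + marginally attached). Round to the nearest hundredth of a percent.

Broad underutilization rate ≈ 10.95%.

Labor force = 2,737.20 + 171.60 = 2,908.80 thousand.
Numerator = 171.60 + 27.31 + 122.51 = 321.42 thousand.
Denominator = 2,908.80 + 27.31 = 2,936.11 thousand.
Broad rate = 321.42 / 2,936.11 = 10.95%.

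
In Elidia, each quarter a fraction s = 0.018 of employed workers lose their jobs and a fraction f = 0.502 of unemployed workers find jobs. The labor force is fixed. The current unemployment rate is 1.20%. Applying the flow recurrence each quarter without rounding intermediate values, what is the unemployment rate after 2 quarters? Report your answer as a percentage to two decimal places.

Unemployment rate after two quarters ≈ 2.94%.

With a fixed labor force, u_{t+1} = u_t + s·(1−u_t) − f·u_t = u_t·(1−s−f) + s.
Here 1−s−f = 0.480 and s = 0.018.
u_1 = 0.012000 × 0.480 + 0.018 = 0.023760.
u_2 = 0.023760 × 0.480 + 0.018 = 0.029405.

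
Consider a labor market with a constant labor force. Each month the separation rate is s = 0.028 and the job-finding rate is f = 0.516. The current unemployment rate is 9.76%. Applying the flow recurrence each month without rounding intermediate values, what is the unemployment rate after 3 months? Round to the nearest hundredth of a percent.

Unemployment rate after three months ≈ 5.58%.

With a fixed labor force, u_{t+1} = u_t + s·(1−u_t) − f·u_t = u_t·(1−s−f) + s.
Here 1−s−f = 0.456 and s = 0.028.
u_1 = 0.097600 × 0.456 + 0.028 = 0.072506.
u_2 = 0.072506 × 0.456 + 0.028 = 0.061063.
u_3 = 0.061063 × 0.456 + 0.028 = 0.055845.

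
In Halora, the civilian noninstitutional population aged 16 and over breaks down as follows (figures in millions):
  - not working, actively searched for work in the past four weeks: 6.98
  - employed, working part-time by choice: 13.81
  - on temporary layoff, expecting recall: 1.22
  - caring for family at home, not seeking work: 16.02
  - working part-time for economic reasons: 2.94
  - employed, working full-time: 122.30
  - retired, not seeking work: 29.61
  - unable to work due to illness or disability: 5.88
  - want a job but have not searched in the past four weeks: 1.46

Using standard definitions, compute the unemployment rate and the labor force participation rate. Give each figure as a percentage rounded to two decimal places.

Employed = 13.81 + 2.94 + 122.30 = 139.05 million (anyone who worked, including part-time for economic reasons, counts as employed).
Unemployed = 6.98 + 1.22 = 8.20 million (jobless and actively searching, or on temporary layoff).
Labor force = 139.05 + 8.20 = 147.25 million.
Not in labor force = 16.02 + 29.61 + 5.88 + 1.46 = 52.97 million (those not working and not actively searching are outside the labor force — including those who want a job but have given up searching).
Civilian working-age population = 147.25 + 52.97 = 200.22 million.
Unemployment rate = 8.20 / 147.25 = 5.57%.
Labor force participation rate = 147.25 / 200.22 = 73.54%.

Unemployment rate ≈ 5.57%; labor force participation rate ≈ 73.54%.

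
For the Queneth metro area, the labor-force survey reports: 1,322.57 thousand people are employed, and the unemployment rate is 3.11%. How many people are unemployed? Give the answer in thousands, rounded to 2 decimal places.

About 42.45 thousand are unemployed.

Let U be the number unemployed. The labor force is E + U, and U/(E+U) = 0.0311.
So U = 0.0311 × 1,322.57 / (1 − 0.0311) = 41.1319 / 0.9689 ≈ 42.45 thousand.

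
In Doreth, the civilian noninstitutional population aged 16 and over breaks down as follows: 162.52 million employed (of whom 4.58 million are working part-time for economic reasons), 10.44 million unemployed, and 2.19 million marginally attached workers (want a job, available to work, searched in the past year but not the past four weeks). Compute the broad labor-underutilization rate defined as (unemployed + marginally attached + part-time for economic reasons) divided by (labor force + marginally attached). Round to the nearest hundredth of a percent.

Broad underutilization rate ≈ 9.83%.

Labor force = 162.52 + 10.44 = 172.96 million.
Numerator = 10.44 + 2.19 + 4.58 = 17.21 million.
Denominator = 172.96 + 2.19 = 175.15 million.
Broad rate = 17.21 / 175.15 = 9.83%.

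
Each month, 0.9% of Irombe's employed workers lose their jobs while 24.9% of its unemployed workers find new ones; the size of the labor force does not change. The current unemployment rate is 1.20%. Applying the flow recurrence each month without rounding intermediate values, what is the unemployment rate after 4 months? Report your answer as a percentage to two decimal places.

With a fixed labor force, u_{t+1} = u_t + s·(1−u_t) − f·u_t = u_t·(1−s−f) + s.
Here 1−s−f = 0.742 and s = 0.009.
u_1 = 0.012000 × 0.742 + 0.009 = 0.017904.
u_2 = 0.017904 × 0.742 + 0.009 = 0.022285.
u_3 = 0.022285 × 0.742 + 0.009 = 0.025535.
u_4 = 0.025535 × 0.742 + 0.009 = 0.027947.

Unemployment rate after four months ≈ 2.79%.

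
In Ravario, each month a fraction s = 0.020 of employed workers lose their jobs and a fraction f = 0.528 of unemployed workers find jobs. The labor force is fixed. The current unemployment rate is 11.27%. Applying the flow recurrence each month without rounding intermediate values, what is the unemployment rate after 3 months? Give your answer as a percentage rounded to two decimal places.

With a fixed labor force, u_{t+1} = u_t + s·(1−u_t) − f·u_t = u_t·(1−s−f) + s.
Here 1−s−f = 0.452 and s = 0.020.
u_1 = 0.112700 × 0.452 + 0.020 = 0.070940.
u_2 = 0.070940 × 0.452 + 0.020 = 0.052065.
u_3 = 0.052065 × 0.452 + 0.020 = 0.043533.

Unemployment rate after three months ≈ 4.35%.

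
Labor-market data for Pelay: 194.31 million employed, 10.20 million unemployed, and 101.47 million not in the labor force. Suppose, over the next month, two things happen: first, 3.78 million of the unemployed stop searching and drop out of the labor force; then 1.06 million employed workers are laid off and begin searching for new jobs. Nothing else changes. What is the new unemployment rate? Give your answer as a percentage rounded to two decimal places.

New unemployment rate ≈ 3.73%.

Initially, labor force = 194.31 + 10.20 = 204.51 million, so u = 10.20/204.51 = 4.99%.
After the first change, unemployed and labor force both fall by 3.78 → E = 194.31, U = 6.42, labor force = 200.73 million.
After the second change, employed falls and unemployed rises by 1.06; labor force unchanged → E = 193.25, U = 7.48, labor force = 200.73 million.
New unemployment rate = 7.48 / 200.73 = 3.73%.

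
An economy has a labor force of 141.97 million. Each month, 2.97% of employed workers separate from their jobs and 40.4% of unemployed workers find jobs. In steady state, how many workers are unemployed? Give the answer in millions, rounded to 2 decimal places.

Steady-state unemployment rate u* = s/(s+f) = 2.97/(2.97+40.4) = 0.068481.
Unemployed = u* × labor force = 0.068481 × 141.97 ≈ 9.72 million.

About 9.72 million are unemployed in steady state.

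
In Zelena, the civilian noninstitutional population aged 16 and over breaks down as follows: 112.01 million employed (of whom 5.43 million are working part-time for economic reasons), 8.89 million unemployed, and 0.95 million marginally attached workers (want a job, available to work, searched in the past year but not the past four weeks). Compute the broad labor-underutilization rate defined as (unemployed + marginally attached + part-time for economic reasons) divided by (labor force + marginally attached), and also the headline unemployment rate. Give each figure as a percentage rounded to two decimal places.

Labor force = 112.01 + 8.89 = 120.90 million.
Numerator = 8.89 + 0.95 + 5.43 = 15.27 million.
Denominator = 120.90 + 0.95 = 121.85 million.
Broad rate = 15.27 / 121.85 = 12.53%.
Headline unemployment rate = 8.89 / 120.90 = 7.35%.

Broad underutilization rate ≈ 12.53%; headline unemployment rate ≈ 7.35%.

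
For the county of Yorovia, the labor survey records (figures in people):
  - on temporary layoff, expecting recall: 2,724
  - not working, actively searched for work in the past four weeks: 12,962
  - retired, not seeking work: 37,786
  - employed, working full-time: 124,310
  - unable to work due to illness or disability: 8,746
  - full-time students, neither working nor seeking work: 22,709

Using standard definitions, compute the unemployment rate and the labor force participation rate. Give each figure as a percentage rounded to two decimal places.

Unemployment rate ≈ 11.20%; labor force participation rate ≈ 66.91%.

Employed = 124,310.
Unemployed = 2,724 + 12,962 = 15,686 (jobless and actively searching, or on temporary layoff).
Labor force = 124,310 + 15,686 = 139,996.
Not in labor force = 37,786 + 8,746 + 22,709 = 69,241 (those not working and not actively searching are outside the labor force).
Civilian working-age population = 139,996 + 69,241 = 209,237.
Unemployment rate = 15,686 / 139,996 = 11.20%.
Labor force participation rate = 139,996 / 209,237 = 66.91%.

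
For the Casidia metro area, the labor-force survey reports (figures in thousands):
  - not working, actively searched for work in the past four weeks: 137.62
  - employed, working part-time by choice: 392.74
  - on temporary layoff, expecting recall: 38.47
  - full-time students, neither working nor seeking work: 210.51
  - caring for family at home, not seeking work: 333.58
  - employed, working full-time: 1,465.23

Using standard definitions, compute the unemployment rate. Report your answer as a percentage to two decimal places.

Unemployment rate ≈ 8.66%.

Employed = 392.74 + 1,465.23 = 1,857.97 thousand.
Unemployed = 137.62 + 38.47 = 176.09 thousand (jobless and actively searching, or on temporary layoff).
Labor force = 1,857.97 + 176.09 = 2,034.06 thousand.
Unemployment rate = 176.09 / 2,034.06 = 8.66%.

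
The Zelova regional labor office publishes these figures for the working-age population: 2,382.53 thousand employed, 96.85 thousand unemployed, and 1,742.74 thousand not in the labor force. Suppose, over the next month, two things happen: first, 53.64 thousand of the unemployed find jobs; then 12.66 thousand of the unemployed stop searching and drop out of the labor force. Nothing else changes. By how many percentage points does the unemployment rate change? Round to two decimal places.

The unemployment rate changes by −2.67 percentage points.

Initially, labor force = 2,382.53 + 96.85 = 2,479.38 thousand, so u = 96.85/2,479.38 = 3.91%.
After the first change, unemployed falls and employed rises by 53.64; labor force unchanged → E = 2,436.17, U = 43.21, labor force = 2,479.38 thousand.
After the second change, unemployed and labor force both fall by 12.66 → E = 2,436.17, U = 30.55, labor force = 2,466.72 thousand.
New unemployment rate = 30.55 / 2,466.72 = 1.24%.
Change = 1.24% − 3.91% = −2.67 percentage points.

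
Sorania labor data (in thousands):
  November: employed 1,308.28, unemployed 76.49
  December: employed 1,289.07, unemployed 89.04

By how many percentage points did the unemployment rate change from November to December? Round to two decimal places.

November: labor force = 1,308.28 + 76.49 = 1,384.77; u = 76.49/1,384.77 = 5.52%.
December: labor force = 1,289.07 + 89.04 = 1,378.11; u = 89.04/1,378.11 = 6.46%.
Change = 6.46% − 5.52% = +0.94 pp.

The unemployment rate changed by +0.94 percentage points.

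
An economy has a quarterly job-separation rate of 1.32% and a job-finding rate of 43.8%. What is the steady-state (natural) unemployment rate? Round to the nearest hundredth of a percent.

Steady-state unemployment rate ≈ 2.93%.

At steady state the flows balance: s·E = f·U, so U/(E+U) = s/(s+f).
u* = 1.32 / (1.32 + 43.8) = 1.32 / 45.12 = 2.93%.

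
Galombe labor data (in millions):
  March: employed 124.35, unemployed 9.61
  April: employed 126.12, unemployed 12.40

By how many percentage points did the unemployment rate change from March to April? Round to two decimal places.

The unemployment rate changed by +1.78 percentage points.

March: labor force = 124.35 + 9.61 = 133.96; u = 9.61/133.96 = 7.17%.
April: labor force = 126.12 + 12.40 = 138.52; u = 12.40/138.52 = 8.95%.
Change = 8.95% − 7.17% = +1.78 pp.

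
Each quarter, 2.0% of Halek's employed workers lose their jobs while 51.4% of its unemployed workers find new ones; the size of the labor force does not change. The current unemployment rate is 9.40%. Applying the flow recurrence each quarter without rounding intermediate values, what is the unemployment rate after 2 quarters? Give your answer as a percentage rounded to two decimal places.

Unemployment rate after two quarters ≈ 4.97%.

With a fixed labor force, u_{t+1} = u_t + s·(1−u_t) − f·u_t = u_t·(1−s−f) + s.
Here 1−s−f = 0.466 and s = 0.020.
u_1 = 0.094000 × 0.466 + 0.020 = 0.063804.
u_2 = 0.063804 × 0.466 + 0.020 = 0.049733.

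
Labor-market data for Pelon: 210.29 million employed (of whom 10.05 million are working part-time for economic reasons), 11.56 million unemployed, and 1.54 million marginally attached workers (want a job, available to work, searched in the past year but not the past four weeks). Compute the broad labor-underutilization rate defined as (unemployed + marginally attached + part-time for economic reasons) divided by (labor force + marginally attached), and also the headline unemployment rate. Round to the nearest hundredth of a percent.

Labor force = 210.29 + 11.56 = 221.85 million.
Numerator = 11.56 + 1.54 + 10.05 = 23.15 million.
Denominator = 221.85 + 1.54 = 223.39 million.
Broad rate = 23.15 / 223.39 = 10.36%.
Headline unemployment rate = 11.56 / 221.85 = 5.21%.

Broad underutilization rate ≈ 10.36%; headline unemployment rate ≈ 5.21%.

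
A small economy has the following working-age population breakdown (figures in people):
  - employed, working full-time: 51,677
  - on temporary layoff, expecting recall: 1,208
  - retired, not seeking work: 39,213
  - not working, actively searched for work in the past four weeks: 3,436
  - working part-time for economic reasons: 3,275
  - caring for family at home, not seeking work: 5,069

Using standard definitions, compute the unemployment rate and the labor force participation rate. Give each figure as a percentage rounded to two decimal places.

Employed = 51,677 + 3,275 = 54,952 (anyone who worked, including part-time for economic reasons, counts as employed).
Unemployed = 1,208 + 3,436 = 4,644 (jobless and actively searching, or on temporary layoff).
Labor force = 54,952 + 4,644 = 59,596.
Not in labor force = 39,213 + 5,069 = 44,282 (those not working and not actively searching are outside the labor force).
Civilian working-age population = 59,596 + 44,282 = 103,878.
Unemployment rate = 4,644 / 59,596 = 7.79%.
Labor force participation rate = 59,596 / 103,878 = 57.37%.

Unemployment rate ≈ 7.79%; labor force participation rate ≈ 57.37%.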